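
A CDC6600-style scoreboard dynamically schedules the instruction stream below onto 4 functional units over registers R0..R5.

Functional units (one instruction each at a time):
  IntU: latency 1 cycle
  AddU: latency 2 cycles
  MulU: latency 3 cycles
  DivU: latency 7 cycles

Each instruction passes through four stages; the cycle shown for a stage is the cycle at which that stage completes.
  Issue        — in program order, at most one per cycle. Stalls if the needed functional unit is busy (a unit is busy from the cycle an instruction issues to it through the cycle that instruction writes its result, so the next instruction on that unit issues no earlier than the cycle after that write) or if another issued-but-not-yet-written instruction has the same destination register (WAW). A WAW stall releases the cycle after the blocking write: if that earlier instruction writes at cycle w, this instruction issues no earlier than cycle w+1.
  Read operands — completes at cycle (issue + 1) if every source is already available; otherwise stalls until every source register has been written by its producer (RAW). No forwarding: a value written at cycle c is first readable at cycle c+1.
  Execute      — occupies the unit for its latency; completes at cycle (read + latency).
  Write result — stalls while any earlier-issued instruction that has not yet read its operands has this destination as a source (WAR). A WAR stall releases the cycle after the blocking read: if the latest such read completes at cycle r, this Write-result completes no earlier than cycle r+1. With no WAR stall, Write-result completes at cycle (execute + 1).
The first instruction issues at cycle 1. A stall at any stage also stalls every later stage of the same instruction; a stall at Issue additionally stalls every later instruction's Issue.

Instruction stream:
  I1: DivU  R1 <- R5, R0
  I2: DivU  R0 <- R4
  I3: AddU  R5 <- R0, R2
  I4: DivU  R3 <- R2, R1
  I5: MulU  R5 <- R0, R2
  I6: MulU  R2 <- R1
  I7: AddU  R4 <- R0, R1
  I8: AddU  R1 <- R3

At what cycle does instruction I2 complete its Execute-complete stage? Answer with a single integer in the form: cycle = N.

[I1] 1/2/9/10
[I2] 11/12/19/20  (struct: DivU busy until I1 writes@10)
[I3] 12/21/23/24  (RAW R0: wait I2 write@20)
[I4] 21/22/29/30  (struct: DivU busy until I2 writes@20)
[I5] 25/26/29/30  (WAW R5: wait I3 write@24)
[I6] 31/32/35/36  (struct: MulU busy until I5 writes@30)
[I7] 32/33/35/36
[I8] 37/38/40/41  (struct: AddU busy until I7 writes@36)

cycle = 19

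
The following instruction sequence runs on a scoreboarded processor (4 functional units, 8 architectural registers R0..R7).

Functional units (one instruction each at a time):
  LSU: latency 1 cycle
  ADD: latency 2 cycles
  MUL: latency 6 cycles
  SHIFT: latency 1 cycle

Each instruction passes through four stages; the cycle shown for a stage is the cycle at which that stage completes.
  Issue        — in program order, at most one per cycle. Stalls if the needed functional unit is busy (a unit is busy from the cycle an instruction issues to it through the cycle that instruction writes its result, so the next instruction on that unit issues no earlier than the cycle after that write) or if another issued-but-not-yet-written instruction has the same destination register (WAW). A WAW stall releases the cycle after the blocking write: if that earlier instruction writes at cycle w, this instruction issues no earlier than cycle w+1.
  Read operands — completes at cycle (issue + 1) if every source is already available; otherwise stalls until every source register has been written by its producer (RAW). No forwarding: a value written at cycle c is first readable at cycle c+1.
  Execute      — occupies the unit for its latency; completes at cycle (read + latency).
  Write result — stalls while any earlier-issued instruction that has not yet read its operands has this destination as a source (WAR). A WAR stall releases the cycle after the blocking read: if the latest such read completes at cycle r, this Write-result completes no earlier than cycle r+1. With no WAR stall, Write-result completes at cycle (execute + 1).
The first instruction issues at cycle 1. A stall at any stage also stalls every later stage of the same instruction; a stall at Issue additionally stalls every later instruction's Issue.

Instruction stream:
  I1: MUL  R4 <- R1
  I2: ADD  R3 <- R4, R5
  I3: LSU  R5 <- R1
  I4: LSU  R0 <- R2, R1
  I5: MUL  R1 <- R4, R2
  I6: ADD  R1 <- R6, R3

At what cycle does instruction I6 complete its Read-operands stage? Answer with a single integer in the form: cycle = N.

I1: IS=1 RO=2 EX=8 WR=9
I2: IS=2 RO=10 EX=12 WR=13  [RAW R4: wait I1 write@9]
I3: IS=3 RO=4 EX=5 WR=11  [WAR R5: wait I2 read@10]
I4: IS=12 RO=13 EX=14 WR=15  [struct: LSU busy until I3 writes@11]
I5: IS=13 RO=14 EX=20 WR=21
I6: IS=22 RO=23 EX=25 WR=26  [WAW R1: wait I5 write@21]

cycle = 23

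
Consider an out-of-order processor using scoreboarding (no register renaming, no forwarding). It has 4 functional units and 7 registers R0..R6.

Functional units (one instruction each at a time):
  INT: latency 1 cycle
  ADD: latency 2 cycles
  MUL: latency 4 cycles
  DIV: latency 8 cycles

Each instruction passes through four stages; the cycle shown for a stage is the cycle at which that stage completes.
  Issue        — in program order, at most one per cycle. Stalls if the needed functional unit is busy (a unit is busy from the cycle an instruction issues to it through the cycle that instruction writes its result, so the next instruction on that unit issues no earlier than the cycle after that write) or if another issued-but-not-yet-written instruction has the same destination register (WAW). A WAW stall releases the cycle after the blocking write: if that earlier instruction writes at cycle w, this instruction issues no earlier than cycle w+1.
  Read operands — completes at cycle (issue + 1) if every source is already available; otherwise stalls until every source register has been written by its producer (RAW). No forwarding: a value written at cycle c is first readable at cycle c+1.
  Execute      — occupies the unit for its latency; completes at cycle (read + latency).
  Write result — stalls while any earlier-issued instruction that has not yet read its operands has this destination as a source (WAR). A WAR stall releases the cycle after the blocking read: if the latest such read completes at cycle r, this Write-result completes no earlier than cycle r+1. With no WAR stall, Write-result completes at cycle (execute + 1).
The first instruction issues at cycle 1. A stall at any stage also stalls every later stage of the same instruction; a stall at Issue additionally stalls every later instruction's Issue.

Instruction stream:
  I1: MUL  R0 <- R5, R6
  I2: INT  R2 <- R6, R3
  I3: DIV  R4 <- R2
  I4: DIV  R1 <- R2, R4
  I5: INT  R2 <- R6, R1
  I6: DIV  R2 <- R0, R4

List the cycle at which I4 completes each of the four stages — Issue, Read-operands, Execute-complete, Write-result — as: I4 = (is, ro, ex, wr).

I4 = (16, 17, 25, 26)

I1: IS=1 RO=2 EX=6 WR=7
I2: IS=2 RO=3 EX=4 WR=5
I3: IS=3 RO=6 EX=14 WR=15  [RAW R2: wait I2 write@5]
I4: IS=16 RO=17 EX=25 WR=26  [struct: DIV busy until I3 writes@15]
I5: IS=17 RO=27 EX=28 WR=29  [RAW R1: wait I4 write@26]
I6: IS=30 RO=31 EX=39 WR=40  [WAW R2: wait I5 write@29]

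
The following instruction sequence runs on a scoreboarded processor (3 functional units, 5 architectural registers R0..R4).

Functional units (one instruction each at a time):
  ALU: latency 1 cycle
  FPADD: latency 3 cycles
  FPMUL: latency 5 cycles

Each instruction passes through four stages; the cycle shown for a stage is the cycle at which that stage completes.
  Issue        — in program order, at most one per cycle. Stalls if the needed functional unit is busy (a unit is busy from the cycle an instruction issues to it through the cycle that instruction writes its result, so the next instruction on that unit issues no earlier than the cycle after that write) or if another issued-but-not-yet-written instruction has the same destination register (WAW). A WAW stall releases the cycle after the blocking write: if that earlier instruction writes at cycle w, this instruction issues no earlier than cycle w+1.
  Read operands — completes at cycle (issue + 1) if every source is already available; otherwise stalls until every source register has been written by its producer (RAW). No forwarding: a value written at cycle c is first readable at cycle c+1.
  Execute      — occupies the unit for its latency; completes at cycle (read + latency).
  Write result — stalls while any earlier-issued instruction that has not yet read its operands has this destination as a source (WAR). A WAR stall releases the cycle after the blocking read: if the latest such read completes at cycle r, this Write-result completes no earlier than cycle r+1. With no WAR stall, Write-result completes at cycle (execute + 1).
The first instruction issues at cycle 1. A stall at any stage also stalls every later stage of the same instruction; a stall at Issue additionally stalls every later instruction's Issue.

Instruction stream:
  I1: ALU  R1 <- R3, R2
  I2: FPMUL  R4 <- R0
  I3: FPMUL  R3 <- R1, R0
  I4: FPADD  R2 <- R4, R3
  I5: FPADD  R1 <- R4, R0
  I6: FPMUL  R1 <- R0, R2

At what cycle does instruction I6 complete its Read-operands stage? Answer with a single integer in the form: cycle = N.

cycle = 30

I1: IS=1 RO=2 EX=3 WR=4
I2: IS=2 RO=3 EX=8 WR=9
I3: IS=10 RO=11 EX=16 WR=17  [struct: FPMUL busy until I2 writes@9]
I4: IS=11 RO=18 EX=21 WR=22  [RAW R3: wait I3 write@17]
I5: IS=23 RO=24 EX=27 WR=28  [struct: FPADD busy until I4 writes@22]
I6: IS=29 RO=30 EX=35 WR=36  [WAW R1: wait I5 write@28]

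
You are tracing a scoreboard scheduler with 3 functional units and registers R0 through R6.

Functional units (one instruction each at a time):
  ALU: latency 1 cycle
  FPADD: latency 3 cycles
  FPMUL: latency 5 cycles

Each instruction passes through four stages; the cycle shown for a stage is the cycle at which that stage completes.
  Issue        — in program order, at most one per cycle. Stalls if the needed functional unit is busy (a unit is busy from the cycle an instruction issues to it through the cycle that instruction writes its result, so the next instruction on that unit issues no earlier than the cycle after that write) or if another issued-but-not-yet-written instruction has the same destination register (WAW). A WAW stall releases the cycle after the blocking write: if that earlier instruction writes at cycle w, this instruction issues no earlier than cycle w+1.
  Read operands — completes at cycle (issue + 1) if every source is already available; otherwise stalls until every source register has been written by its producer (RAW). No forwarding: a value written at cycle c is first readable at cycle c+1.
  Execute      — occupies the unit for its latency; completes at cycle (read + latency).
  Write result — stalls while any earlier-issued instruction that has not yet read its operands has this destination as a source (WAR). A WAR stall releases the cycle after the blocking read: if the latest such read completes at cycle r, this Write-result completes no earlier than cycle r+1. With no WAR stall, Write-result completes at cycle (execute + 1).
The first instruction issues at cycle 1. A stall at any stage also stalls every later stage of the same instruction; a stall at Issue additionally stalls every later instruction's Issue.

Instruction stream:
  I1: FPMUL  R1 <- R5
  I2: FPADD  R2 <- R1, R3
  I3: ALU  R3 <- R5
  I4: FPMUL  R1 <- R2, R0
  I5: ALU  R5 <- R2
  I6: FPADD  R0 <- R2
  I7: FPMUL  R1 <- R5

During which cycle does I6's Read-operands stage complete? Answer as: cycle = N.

cycle = 15

c1: I1 issues→FPMUL
c2: I1 reads · I2 issues→FPADD
c3: I3 issues→ALU
c4: I3 reads
c5: I3 exec-done
c7: I1 exec-done
c8: I1 writes R1
c9: I2 reads · I4 issues→FPMUL
c10: I3 writes R3
c11: I5 issues→ALU
c12: I2 exec-done
c13: I2 writes R2
c14: I4 reads · I5 reads · I6 issues→FPADD
c15: I5 exec-done · I6 reads
c16: I5 writes R5
c18: I6 exec-done
c19: I4 exec-done · I6 writes R0
c20: I4 writes R1
c21: I7 issues→FPMUL
c22: I7 reads
c27: I7 exec-done
c28: I7 writes R1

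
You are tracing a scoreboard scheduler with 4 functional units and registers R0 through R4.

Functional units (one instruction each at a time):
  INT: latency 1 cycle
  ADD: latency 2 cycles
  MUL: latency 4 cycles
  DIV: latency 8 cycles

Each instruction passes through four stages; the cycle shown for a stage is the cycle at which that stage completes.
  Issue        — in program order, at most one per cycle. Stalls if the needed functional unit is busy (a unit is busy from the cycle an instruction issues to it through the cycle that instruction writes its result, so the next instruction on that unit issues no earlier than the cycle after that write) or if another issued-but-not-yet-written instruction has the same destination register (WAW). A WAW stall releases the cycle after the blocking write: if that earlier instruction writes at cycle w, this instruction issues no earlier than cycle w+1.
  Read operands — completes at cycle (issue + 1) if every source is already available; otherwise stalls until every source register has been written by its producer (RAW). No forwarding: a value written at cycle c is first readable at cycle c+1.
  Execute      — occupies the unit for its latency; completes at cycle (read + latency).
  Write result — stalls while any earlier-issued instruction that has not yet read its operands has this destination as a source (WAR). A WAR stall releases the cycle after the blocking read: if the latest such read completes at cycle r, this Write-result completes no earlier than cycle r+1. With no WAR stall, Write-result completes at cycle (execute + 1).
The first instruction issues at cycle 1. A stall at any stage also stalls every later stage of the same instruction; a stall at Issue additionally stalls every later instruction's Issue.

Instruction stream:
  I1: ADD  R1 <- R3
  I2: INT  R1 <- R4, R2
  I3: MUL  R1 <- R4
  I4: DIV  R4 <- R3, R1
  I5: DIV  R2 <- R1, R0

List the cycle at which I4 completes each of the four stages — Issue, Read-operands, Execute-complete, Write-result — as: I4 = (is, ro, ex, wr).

I4 = (11, 17, 25, 26)

I1  is:1  ro:2  ex:4  wr:5
I2  is:6  ro:7  ex:8  wr:9  — WAW R1: wait I1 write@5
I3  is:10  ro:11  ex:15  wr:16  — WAW R1: wait I2 write@9
I4  is:11  ro:17  ex:25  wr:26  — RAW R1: wait I3 write@16
I5  is:27  ro:28  ex:36  wr:37  — struct: DIV busy until I4 writes@26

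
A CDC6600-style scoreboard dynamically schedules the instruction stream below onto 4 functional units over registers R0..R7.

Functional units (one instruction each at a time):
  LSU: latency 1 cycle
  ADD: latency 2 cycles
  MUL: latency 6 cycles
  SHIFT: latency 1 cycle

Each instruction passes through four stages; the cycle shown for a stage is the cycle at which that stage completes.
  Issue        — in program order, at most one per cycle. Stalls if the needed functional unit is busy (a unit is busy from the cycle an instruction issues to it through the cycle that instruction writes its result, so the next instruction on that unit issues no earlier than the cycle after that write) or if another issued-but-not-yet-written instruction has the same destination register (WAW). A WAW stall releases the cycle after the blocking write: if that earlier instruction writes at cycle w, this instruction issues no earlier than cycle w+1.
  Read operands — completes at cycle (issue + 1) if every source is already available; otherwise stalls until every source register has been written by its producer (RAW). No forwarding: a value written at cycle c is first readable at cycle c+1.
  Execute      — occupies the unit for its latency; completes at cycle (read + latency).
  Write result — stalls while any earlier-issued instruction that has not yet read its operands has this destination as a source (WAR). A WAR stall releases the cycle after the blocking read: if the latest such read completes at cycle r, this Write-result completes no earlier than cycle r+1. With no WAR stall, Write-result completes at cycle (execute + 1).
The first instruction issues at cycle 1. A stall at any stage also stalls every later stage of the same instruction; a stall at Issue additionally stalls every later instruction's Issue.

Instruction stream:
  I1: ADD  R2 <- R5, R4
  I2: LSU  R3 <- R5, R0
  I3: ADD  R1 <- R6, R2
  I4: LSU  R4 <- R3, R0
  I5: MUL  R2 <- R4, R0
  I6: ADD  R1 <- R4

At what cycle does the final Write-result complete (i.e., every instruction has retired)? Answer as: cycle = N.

I1: IS=1 RO=2 EX=4 WR=5
I2: IS=2 RO=3 EX=4 WR=5
I3: IS=6 RO=7 EX=9 WR=10  [struct: ADD busy until I1 writes@5]
I4: IS=7 RO=8 EX=9 WR=10
I5: IS=8 RO=11 EX=17 WR=18  [RAW R4: wait I4 write@10]
I6: IS=11 RO=12 EX=14 WR=15  [struct: ADD busy until I3 writes@10]

cycle = 18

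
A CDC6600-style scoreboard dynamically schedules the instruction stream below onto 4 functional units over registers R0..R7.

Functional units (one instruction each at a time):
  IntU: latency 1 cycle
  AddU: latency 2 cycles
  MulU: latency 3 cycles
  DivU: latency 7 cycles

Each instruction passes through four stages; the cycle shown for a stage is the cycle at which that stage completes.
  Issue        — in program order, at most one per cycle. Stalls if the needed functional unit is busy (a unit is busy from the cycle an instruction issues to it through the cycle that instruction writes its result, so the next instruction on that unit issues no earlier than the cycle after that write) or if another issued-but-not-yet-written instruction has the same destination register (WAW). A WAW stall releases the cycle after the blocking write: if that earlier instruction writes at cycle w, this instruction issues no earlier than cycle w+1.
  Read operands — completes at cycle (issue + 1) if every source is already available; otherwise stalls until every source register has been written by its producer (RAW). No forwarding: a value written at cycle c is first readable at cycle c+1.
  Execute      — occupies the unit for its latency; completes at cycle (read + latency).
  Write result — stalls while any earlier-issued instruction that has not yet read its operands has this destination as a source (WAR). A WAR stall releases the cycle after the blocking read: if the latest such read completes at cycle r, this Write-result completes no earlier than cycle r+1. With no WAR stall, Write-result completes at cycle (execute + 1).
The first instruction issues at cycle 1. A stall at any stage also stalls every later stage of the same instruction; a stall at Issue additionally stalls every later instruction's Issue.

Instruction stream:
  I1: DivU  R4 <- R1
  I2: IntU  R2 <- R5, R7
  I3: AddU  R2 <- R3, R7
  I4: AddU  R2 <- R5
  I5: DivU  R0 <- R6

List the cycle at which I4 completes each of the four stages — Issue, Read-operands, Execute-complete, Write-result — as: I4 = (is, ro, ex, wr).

I4 = (11, 12, 14, 15)

I1  is:1  ro:2  ex:9  wr:10
I2  is:2  ro:3  ex:4  wr:5
I3  is:6  ro:7  ex:9  wr:10  — WAW R2: wait I2 write@5
I4  is:11  ro:12  ex:14  wr:15  — struct: AddU busy until I3 writes@10
I5  is:12  ro:13  ex:20  wr:21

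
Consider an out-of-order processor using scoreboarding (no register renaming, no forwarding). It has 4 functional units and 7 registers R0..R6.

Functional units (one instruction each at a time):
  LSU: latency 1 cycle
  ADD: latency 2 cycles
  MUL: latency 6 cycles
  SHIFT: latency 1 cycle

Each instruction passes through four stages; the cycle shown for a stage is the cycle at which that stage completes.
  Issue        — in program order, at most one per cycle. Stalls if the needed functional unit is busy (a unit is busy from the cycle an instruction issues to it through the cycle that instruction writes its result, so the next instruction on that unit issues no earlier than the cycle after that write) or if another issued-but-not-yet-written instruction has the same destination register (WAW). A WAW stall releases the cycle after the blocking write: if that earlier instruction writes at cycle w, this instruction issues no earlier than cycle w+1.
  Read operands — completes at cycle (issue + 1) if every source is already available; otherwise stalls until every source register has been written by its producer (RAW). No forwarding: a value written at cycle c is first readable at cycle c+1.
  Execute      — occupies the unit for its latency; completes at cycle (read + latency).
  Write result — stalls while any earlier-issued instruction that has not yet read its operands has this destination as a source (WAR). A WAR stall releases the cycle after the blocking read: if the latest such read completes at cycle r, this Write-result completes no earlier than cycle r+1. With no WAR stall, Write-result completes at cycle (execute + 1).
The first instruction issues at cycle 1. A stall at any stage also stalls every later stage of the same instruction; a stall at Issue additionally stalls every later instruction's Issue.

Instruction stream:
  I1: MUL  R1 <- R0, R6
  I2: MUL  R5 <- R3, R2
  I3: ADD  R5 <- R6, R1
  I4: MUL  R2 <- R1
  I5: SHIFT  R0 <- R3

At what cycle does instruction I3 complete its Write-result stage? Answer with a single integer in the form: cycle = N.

cycle = 23

c1: I1 issues→MUL
c2: I1 reads
c8: I1 exec-done
c9: I1 writes R1
c10: I2 issues→MUL
c11: I2 reads
c17: I2 exec-done
c18: I2 writes R5
c19: I3 issues→ADD
c20: I3 reads, I4 issues→MUL
c21: I4 reads, I5 issues→SHIFT
c22: I3 exec-done, I5 reads
c23: I3 writes R5, I5 exec-done
c24: I5 writes R0
c27: I4 exec-done
c28: I4 writes R2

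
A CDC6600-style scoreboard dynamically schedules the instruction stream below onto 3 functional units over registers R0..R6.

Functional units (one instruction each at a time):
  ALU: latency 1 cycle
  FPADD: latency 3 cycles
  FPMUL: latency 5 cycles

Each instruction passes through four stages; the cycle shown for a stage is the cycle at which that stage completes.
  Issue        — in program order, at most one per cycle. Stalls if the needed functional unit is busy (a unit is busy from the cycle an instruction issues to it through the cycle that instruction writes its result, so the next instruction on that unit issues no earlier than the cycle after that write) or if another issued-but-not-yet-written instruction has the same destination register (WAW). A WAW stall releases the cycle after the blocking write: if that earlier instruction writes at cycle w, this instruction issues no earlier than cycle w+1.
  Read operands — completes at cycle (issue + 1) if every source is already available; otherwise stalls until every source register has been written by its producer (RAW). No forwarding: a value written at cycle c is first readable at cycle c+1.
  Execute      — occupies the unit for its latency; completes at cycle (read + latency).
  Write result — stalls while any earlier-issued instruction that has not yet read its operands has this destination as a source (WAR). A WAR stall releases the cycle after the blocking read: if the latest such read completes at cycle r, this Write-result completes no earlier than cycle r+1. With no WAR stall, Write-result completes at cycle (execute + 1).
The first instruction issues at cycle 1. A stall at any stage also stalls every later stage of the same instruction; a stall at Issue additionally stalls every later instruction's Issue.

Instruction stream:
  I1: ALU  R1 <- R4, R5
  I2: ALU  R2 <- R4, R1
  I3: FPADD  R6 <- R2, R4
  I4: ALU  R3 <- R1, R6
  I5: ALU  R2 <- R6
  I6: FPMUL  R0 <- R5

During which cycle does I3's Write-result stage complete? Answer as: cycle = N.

cycle 1: issue I1 (ALU)
cycle 2: I1 read-ops
cycle 3: I1 finished on ALU
cycle 4: I1→R1
cycle 5: issue I2 (ALU)
cycle 6: I2 read-ops; issue I3 (FPADD)
cycle 7: I2 finished on ALU
cycle 8: I2→R2
cycle 9: I3 read-ops; issue I4 (ALU)
cycle 12: I3 finished on FPADD
cycle 13: I3→R6
cycle 14: I4 read-ops
cycle 15: I4 finished on ALU
cycle 16: I4→R3
cycle 17: issue I5 (ALU)
cycle 18: I5 read-ops; issue I6 (FPMUL)
cycle 19: I5 finished on ALU; I6 read-ops
cycle 20: I5→R2
cycle 24: I6 finished on FPMUL
cycle 25: I6→R0

cycle = 13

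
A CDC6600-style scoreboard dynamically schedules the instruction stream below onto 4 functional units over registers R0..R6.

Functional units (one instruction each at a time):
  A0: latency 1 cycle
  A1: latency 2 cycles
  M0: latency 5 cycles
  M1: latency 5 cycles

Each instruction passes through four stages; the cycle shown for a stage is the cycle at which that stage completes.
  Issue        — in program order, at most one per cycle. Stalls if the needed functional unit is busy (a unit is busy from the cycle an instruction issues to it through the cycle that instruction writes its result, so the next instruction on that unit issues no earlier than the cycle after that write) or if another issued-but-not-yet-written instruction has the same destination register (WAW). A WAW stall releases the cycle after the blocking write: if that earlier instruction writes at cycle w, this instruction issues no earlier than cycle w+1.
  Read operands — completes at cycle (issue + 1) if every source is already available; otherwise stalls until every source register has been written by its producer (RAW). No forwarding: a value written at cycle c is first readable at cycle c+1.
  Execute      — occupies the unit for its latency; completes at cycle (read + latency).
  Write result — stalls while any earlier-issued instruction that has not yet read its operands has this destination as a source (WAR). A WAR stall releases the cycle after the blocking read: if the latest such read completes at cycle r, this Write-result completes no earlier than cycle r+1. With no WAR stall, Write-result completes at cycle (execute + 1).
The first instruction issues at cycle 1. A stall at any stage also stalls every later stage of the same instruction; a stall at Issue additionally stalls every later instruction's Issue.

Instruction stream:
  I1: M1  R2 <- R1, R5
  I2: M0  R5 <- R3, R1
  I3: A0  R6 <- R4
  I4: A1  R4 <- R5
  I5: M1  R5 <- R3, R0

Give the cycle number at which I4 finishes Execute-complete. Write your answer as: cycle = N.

cycle = 12

[I1] 1/2/7/8
[I2] 2/3/8/9
[I3] 3/4/5/6
[I4] 4/10/12/13  (RAW R5: wait I2 write@9)
[I5] 10/11/16/17  (WAW R5: wait I2 write@9)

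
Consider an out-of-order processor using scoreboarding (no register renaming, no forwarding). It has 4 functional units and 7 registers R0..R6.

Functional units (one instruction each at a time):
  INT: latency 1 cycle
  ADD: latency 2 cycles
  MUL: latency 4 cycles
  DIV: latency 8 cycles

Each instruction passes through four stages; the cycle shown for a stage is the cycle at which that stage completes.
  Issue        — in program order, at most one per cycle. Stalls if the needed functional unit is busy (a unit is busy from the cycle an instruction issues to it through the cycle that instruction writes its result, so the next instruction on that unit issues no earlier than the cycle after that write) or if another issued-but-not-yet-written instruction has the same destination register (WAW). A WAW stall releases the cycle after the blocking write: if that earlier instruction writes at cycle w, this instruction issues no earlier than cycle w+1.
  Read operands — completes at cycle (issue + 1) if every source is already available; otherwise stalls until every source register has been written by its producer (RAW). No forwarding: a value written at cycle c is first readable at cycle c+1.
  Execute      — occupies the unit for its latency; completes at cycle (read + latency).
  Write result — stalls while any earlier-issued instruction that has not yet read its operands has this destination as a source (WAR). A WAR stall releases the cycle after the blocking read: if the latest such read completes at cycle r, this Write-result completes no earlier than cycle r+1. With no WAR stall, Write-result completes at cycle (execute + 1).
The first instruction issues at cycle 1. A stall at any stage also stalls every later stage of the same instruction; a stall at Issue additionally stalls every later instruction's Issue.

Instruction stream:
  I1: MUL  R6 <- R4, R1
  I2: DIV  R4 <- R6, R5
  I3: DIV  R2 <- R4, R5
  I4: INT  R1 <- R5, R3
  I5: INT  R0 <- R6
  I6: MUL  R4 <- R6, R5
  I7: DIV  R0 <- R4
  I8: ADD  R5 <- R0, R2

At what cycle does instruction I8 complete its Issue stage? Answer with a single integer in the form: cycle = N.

[I1] 1/2/6/7
[I2] 2/8/16/17  (RAW R6: wait I1 write@7)
[I3] 18/19/27/28  (struct: DIV busy until I2 writes@17)
[I4] 19/20/21/22
[I5] 23/24/25/26  (struct: INT busy until I4 writes@22)
[I6] 24/25/29/30
[I7] 29/31/39/40  (struct: DIV busy until I3 writes@28; RAW R4: wait I6 write@30)
[I8] 30/41/43/44  (RAW R0: wait I7 write@40)

cycle = 30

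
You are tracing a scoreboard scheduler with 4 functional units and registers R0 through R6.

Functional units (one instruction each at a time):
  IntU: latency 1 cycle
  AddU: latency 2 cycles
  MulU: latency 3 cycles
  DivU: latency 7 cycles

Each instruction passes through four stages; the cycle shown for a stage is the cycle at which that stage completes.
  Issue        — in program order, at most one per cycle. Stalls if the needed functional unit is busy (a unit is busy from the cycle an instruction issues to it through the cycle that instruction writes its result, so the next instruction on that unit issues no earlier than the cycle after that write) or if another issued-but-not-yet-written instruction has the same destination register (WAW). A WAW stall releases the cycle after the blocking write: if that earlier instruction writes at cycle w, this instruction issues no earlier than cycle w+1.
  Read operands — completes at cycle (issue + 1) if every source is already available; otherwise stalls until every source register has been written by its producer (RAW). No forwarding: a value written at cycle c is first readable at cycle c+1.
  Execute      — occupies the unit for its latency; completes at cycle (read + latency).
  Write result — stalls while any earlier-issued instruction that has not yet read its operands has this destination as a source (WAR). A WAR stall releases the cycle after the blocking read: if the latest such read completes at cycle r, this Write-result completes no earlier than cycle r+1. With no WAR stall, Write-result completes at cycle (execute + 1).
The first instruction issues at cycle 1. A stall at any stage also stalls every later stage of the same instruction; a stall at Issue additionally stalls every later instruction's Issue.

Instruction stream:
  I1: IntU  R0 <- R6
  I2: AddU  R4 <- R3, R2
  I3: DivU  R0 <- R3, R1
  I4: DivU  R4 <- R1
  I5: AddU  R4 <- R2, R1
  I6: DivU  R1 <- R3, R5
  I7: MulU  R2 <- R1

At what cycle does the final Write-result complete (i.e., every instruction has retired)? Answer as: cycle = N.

cycle = 40

cycle 1: I1 dispatched to IntU
cycle 2: I1 operands ready; I2 dispatched to AddU
cycle 3: I1 complete; I2 operands ready
cycle 4: R0←I1
cycle 5: I2 complete; I3 dispatched to DivU
cycle 6: R4←I2; I3 operands ready
cycle 13: I3 complete
cycle 14: R0←I3
cycle 15: I4 dispatched to DivU
cycle 16: I4 operands ready
cycle 23: I4 complete
cycle 24: R4←I4
cycle 25: I5 dispatched to AddU
cycle 26: I5 operands ready; I6 dispatched to DivU
cycle 27: I6 operands ready; I7 dispatched to MulU
cycle 28: I5 complete
cycle 29: R4←I5
cycle 34: I6 complete
cycle 35: R1←I6
cycle 36: I7 operands ready
cycle 39: I7 complete
cycle 40: R2←I7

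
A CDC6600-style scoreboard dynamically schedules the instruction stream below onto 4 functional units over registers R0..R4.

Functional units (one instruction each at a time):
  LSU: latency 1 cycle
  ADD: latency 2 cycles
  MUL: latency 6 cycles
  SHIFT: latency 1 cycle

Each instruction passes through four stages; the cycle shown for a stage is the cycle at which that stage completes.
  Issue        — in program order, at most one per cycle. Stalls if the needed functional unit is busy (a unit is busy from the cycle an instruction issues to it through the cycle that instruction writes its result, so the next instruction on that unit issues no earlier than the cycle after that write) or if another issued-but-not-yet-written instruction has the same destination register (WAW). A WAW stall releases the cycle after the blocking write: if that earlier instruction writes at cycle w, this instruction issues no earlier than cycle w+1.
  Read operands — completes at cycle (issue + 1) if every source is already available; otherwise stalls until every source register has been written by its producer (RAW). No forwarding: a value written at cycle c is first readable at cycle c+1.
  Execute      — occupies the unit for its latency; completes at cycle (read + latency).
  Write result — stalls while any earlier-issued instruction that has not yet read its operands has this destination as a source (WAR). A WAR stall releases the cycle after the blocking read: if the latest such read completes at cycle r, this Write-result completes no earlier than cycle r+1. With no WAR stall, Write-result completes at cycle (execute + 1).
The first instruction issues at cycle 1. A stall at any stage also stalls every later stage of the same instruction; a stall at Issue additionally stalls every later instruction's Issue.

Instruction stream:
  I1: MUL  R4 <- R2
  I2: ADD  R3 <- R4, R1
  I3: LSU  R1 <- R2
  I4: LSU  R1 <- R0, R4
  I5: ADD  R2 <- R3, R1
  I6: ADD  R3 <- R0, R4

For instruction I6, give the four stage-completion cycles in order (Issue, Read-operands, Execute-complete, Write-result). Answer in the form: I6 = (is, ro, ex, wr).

I1 -> (1, 2, 8, 9)
I2 -> (2, 10, 12, 13)  // RAW R4: wait I1 write@9
I3 -> (3, 4, 5, 11)  // WAR R1: wait I2 read@10
I4 -> (12, 13, 14, 15)  // struct: LSU busy until I3 writes@11
I5 -> (14, 16, 18, 19)  // struct: ADD busy until I2 writes@13, RAW R1: wait I4 write@15
I6 -> (20, 21, 23, 24)  // struct: ADD busy until I5 writes@19

I6 = (20, 21, 23, 24)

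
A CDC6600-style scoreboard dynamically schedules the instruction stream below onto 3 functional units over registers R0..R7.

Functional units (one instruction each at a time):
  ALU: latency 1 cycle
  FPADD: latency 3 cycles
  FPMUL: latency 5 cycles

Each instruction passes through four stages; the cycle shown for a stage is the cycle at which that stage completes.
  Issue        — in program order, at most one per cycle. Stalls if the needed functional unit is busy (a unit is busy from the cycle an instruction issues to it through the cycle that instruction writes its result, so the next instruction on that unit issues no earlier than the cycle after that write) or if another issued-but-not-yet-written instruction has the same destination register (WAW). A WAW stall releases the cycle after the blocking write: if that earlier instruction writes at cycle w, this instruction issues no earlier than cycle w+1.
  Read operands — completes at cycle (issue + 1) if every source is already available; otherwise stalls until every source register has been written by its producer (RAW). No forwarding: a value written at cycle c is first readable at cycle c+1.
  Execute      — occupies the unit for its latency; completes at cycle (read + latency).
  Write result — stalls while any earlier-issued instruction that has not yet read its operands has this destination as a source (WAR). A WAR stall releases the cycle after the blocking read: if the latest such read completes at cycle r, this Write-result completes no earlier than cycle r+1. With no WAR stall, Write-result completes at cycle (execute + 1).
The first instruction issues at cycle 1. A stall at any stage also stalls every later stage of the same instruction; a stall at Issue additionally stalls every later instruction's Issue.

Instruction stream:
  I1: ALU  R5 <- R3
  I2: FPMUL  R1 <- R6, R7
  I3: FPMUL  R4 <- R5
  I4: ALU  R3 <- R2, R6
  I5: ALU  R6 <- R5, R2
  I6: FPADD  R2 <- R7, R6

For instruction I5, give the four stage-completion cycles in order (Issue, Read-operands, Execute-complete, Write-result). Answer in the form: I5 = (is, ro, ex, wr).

t=1  I1→ALU
t=2  I1 RO, I2→FPMUL
t=3  I1 EX, I2 RO
t=4  I1 WR R5
t=8  I2 EX
t=9  I2 WR R1
t=10  I3→FPMUL
t=11  I3 RO, I4→ALU
t=12  I4 RO
t=13  I4 EX
t=14  I4 WR R3
t=15  I5→ALU
t=16  I3 EX, I5 RO, I6→FPADD
t=17  I3 WR R4, I5 EX
t=18  I5 WR R6
t=19  I6 RO
t=22  I6 EX
t=23  I6 WR R2

I5 = (15, 16, 17, 18)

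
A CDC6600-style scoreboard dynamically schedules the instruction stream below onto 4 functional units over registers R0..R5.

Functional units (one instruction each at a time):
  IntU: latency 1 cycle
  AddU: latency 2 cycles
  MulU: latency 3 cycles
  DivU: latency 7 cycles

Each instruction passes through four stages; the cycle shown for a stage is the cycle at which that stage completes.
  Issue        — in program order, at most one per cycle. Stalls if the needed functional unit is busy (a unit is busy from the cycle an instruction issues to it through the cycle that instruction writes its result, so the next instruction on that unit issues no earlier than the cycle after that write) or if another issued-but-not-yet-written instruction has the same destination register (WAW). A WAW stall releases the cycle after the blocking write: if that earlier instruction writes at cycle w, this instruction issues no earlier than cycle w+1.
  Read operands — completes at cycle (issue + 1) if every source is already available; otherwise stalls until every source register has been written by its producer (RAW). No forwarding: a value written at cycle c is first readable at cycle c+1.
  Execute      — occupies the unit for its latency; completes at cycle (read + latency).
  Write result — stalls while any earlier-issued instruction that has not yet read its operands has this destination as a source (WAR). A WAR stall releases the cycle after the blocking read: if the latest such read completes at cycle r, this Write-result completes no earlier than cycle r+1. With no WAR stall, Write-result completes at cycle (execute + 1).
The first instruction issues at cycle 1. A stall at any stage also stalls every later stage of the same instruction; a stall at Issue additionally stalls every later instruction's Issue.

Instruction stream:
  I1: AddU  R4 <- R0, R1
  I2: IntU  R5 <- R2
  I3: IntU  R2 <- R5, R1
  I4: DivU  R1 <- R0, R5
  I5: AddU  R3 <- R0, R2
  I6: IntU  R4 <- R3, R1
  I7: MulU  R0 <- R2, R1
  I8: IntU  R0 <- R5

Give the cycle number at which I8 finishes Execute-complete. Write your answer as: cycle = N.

[1] issue I1 (AddU)
[2] I1 read-ops, issue I2 (IntU)
[3] I2 read-ops
[4] I1 finished on AddU, I2 finished on IntU
[5] I1→R4, I2→R5
[6] issue I3 (IntU)
[7] I3 read-ops, issue I4 (DivU)
[8] I3 finished on IntU, I4 read-ops, issue I5 (AddU)
[9] I3→R2
[10] I5 read-ops, issue I6 (IntU)
[11] issue I7 (MulU)
[12] I5 finished on AddU
[13] I5→R3
[15] I4 finished on DivU
[16] I4→R1
[17] I6 read-ops, I7 read-ops
[18] I6 finished on IntU
[19] I6→R4
[20] I7 finished on MulU
[21] I7→R0
[22] issue I8 (IntU)
[23] I8 read-ops
[24] I8 finished on IntU
[25] I8→R0

cycle = 24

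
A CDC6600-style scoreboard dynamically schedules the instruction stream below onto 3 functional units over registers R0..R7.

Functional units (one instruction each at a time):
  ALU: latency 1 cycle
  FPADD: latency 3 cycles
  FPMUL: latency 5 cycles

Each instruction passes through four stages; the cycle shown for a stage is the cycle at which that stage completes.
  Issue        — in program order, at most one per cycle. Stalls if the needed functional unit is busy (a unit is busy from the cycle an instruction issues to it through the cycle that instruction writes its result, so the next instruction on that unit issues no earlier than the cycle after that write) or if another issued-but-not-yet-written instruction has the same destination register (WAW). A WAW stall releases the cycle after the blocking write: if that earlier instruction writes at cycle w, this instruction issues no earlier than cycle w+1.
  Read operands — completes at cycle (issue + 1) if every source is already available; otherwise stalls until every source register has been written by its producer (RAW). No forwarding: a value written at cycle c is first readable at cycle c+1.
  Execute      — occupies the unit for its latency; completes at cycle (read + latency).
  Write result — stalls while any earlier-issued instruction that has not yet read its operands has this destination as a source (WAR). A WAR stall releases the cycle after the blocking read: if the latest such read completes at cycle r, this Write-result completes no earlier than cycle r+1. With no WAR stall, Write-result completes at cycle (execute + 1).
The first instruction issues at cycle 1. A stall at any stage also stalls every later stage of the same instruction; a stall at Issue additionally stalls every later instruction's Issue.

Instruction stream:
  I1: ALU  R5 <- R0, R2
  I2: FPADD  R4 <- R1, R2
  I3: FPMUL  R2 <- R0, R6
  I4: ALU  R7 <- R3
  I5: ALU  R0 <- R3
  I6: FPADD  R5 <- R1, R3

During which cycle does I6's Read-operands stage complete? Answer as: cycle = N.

cycle = 11

[I1] 1/2/3/4
[I2] 2/3/6/7
[I3] 3/4/9/10
[I4] 5/6/7/8  (struct: ALU busy until I1 writes@4)
[I5] 9/10/11/12  (struct: ALU busy until I4 writes@8)
[I6] 10/11/14/15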